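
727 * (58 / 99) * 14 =590324/99 = 5962.87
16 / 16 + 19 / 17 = 36/17 = 2.12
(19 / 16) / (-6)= -19/96 = -0.20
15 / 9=5/3 = 1.67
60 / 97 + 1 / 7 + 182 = 182.76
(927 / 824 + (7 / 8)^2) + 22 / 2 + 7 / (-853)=703277/54592 = 12.88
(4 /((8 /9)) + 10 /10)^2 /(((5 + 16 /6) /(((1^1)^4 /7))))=363/644 = 0.56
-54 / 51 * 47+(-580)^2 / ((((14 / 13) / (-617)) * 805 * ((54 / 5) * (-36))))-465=470348314/4655637 = 101.03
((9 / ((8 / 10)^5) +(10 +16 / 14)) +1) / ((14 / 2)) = 283915/50176 = 5.66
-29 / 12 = -2.42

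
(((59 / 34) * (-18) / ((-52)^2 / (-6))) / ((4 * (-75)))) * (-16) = 531/143650 = 0.00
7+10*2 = 27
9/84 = 3/28 = 0.11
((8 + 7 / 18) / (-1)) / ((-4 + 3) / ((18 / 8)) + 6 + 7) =-0.67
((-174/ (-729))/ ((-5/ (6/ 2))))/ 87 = -2/1215 = 0.00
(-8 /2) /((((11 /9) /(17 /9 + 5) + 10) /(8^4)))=-1015808/631 = -1609.84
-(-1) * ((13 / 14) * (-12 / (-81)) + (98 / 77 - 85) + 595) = 1063222/2079 = 511.41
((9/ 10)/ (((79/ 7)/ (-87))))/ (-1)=5481/790 = 6.94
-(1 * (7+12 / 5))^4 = -4879681/625 = -7807.49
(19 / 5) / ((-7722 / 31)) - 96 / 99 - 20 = -810229/38610 = -20.98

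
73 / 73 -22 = -21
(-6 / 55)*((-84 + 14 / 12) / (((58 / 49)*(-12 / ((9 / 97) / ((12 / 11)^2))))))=-267883/5400960 = -0.05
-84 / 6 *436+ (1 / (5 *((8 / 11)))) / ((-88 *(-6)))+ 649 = -10473599/1920 = -5455.00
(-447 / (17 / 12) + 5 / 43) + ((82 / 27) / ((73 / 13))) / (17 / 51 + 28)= -315.39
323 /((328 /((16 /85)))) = 0.19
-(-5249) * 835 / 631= 4382915/631 = 6945.98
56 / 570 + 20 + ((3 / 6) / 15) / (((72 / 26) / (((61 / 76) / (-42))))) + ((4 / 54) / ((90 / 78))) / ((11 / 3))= 762799981/37920960 = 20.12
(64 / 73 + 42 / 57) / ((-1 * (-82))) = 1119/56867 = 0.02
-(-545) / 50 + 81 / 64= 3893/320 = 12.17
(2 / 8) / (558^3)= 1/694964448 = 0.00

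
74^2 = 5476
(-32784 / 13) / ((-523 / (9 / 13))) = 3.34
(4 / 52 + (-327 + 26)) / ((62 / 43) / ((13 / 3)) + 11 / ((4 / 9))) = -224288/18695 = -12.00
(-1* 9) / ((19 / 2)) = -18/19 = -0.95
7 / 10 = 0.70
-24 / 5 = -4.80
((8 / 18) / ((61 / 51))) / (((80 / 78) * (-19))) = -221/11590 = -0.02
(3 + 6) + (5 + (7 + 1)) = 22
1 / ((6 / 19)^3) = 6859/216 = 31.75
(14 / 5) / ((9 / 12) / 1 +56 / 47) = 2632/1825 = 1.44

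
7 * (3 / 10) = 21/10 = 2.10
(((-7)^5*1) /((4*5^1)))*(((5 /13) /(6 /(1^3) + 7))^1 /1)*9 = -151263/676 = -223.76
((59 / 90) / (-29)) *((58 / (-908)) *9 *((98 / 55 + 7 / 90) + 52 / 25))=1150559/22473000 = 0.05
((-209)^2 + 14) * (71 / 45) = 68941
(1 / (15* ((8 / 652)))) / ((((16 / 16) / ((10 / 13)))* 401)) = 163/15639 = 0.01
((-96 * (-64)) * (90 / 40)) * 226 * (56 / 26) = 87478272/13 = 6729097.85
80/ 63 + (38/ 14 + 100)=6551/63 = 103.98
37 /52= 0.71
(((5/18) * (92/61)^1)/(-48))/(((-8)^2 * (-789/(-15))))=-575/221778432 = 0.00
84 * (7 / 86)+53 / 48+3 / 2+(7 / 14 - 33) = -47593/2064 = -23.06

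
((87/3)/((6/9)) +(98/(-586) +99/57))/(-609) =-501805/6780606 = -0.07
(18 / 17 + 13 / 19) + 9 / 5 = 5722/1615 = 3.54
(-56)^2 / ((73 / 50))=156800/73 = 2147.95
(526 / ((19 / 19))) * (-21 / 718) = -5523/359 = -15.38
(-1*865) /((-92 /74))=32005/46 = 695.76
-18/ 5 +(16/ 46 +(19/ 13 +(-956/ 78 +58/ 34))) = -940952/76245 = -12.34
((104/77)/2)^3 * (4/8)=70304/456533 = 0.15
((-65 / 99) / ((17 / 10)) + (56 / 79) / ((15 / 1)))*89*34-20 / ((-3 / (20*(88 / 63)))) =-689354492/821205 = -839.44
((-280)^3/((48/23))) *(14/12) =-110446000/9 = -12271777.78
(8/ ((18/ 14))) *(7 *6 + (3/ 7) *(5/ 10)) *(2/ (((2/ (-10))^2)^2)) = 985000/3 = 328333.33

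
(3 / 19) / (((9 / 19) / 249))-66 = 17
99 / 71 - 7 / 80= 7423/5680 = 1.31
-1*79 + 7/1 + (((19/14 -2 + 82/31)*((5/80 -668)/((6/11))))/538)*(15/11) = -584400583/7471744 = -78.21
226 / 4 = 113/2 = 56.50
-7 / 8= -0.88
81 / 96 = 27/32 = 0.84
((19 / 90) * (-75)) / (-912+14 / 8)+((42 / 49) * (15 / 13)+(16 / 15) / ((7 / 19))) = 19391032/4969965 = 3.90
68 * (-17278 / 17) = -69112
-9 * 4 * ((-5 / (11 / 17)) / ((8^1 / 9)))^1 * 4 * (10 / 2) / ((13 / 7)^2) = 1814.77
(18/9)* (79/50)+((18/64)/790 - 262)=-32717331/126400 = -258.84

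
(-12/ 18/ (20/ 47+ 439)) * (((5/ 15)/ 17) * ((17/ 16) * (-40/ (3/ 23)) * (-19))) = -5405/29349 = -0.18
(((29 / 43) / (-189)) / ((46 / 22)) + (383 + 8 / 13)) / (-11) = -932170880/26729703 = -34.87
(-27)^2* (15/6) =3645/2 = 1822.50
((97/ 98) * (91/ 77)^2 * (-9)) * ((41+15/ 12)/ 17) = -24933753/806344 = -30.92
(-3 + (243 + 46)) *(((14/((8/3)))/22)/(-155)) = -273/620 = -0.44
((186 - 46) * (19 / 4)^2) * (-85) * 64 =-17183600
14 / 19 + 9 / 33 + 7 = 1674/209 = 8.01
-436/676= -109/169 = -0.64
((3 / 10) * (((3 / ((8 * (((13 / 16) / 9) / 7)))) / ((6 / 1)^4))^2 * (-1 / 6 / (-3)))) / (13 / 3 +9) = 49/77875200 = 0.00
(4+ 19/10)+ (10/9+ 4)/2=761/90 = 8.46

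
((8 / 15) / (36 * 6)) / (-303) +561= 68843114/122715 = 561.00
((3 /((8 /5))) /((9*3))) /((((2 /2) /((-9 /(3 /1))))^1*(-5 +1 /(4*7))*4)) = 35/3336 = 0.01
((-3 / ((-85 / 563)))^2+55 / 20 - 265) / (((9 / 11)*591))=42150449/153719100 = 0.27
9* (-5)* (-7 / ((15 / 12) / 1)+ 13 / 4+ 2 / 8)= 189/2 = 94.50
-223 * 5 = -1115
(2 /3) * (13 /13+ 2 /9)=22/27 = 0.81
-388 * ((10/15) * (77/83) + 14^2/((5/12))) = -227530184/1245 = -182755.17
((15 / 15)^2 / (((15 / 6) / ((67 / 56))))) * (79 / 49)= 0.77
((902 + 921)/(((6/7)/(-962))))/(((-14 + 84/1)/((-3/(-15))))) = -876863/150 = -5845.75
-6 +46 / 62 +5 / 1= -8/31 = -0.26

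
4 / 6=2/3 = 0.67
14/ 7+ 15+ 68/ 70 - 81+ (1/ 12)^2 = -317629/5040 = -63.02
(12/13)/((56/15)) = 45/182 = 0.25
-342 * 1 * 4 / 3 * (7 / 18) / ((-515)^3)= 532/409772625 = 0.00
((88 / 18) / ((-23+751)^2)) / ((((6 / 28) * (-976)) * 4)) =-11/997581312 = 0.00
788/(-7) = -788/7 = -112.57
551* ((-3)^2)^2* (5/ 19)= 11745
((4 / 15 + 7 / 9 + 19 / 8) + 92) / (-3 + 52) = 1.95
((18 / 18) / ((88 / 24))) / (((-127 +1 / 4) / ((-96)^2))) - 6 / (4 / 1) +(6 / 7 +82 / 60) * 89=34469296/195195 = 176.59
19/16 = 1.19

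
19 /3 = 6.33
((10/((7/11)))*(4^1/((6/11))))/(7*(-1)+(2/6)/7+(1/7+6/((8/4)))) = -121/4 = -30.25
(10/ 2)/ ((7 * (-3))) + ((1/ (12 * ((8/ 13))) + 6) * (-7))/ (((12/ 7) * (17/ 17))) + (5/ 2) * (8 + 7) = 98453/8064 = 12.21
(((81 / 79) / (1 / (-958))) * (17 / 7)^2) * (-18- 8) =583071372/3871 = 150625.52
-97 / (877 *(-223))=97/195571 = 0.00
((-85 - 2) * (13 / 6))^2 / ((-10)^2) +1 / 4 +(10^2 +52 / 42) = 3837209/8400 = 456.81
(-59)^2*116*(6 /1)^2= 14536656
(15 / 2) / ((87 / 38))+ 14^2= 5779/29 = 199.28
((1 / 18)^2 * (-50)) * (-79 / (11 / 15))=9875/594 = 16.62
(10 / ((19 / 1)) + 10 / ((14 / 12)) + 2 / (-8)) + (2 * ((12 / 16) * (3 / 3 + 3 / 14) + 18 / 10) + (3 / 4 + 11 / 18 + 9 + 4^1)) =28.63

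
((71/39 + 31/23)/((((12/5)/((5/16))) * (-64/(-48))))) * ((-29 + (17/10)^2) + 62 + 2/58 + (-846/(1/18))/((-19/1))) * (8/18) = 753630437/6544512 = 115.15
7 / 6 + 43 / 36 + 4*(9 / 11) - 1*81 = -29845/396 = -75.37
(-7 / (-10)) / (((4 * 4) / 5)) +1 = 39/32 = 1.22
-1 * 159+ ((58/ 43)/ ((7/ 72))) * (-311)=-1346595/301 = -4473.74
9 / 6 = 3/2 = 1.50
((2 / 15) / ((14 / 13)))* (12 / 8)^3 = 117/280 = 0.42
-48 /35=-1.37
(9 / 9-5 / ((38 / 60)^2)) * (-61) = 252479/361 = 699.39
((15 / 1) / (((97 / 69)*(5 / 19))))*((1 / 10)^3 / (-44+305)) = 437/2813000 = 0.00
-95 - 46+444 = 303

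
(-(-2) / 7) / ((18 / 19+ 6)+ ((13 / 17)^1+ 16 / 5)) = 3230/123361 = 0.03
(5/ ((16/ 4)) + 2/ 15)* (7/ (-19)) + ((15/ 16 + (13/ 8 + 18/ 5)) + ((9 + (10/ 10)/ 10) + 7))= 99193/4560 = 21.75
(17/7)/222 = 17/1554 = 0.01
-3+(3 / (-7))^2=-138/49 = -2.82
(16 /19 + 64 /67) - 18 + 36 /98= -987760/62377 = -15.84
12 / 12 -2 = -1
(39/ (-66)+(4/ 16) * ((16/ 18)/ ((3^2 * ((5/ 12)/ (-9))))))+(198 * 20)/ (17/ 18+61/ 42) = 82272379/49830 = 1651.06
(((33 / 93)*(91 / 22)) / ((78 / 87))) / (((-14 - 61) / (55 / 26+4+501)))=-11.07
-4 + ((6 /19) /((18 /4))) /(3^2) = -2048/513 = -3.99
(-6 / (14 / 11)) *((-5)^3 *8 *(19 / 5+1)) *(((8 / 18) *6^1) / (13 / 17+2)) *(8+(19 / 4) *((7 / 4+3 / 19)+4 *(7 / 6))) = 40242400/47 = 856221.28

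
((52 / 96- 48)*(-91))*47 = 4871503/24 = 202979.29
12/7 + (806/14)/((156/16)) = 160/21 = 7.62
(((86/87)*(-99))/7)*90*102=-26052840/203 = -128339.11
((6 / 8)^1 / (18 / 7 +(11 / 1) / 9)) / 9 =21/956 = 0.02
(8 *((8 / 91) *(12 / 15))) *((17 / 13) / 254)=2176/751205 = 0.00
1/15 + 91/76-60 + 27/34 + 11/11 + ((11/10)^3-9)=-62607911/969000 = -64.61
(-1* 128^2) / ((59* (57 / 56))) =-917504/3363 = -272.82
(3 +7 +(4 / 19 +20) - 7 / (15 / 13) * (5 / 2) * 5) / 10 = -4.56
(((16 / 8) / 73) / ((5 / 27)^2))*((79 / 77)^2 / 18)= 505521/10820425 = 0.05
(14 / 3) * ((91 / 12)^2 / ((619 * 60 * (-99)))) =-57967/794201760 = 0.00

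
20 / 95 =4/19 = 0.21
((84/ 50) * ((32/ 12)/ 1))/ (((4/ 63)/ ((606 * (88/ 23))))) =94070592/575 = 163601.03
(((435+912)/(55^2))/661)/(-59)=-1347/117971975 = 0.00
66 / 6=11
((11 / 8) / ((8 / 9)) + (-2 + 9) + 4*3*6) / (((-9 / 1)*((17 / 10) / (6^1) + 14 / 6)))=-3.42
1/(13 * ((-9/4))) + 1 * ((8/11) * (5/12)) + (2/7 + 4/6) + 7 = 74065/9009 = 8.22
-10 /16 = -5/8 = -0.62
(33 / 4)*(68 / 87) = 187/29 = 6.45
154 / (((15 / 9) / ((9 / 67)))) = 4158/335 = 12.41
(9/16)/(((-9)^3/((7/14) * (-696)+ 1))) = 347/1296 = 0.27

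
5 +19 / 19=6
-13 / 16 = -0.81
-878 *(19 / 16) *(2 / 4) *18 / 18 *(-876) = 1826679/4 = 456669.75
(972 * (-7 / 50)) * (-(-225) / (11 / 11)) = -30618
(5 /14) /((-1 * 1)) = -5/14 = -0.36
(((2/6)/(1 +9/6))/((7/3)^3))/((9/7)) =2/245 = 0.01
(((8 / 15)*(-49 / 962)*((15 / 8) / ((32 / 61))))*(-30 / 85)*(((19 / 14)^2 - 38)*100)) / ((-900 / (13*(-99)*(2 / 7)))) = -50.63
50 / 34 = 25/17 = 1.47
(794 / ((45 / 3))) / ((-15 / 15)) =-794/15 = -52.93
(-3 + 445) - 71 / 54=23797/54 = 440.69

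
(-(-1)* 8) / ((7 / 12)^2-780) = -1152/112271 = -0.01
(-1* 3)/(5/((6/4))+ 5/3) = -3/5 = -0.60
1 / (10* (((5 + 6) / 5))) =1/22 = 0.05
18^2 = 324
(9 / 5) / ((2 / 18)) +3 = 96/5 = 19.20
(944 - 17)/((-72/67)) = -6901/8 = -862.62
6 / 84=1/14 = 0.07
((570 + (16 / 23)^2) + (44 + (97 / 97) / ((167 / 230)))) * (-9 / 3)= -163221072/88343 = -1847.58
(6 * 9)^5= 459165024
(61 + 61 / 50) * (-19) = -1182.18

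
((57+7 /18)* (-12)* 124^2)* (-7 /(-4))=-55591928/3 = -18530642.67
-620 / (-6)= 310/3 = 103.33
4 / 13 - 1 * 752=-9772/13 = -751.69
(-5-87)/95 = -92/95 = -0.97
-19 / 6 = -3.17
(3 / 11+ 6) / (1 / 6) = 414/11 = 37.64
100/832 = 0.12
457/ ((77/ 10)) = 4570/77 = 59.35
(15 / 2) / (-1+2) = 15/2 = 7.50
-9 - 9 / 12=-39/4 = -9.75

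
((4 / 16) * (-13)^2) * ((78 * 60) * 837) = 165500010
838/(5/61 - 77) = -25559/2346 = -10.89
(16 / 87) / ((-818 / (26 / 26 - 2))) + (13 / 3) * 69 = 10639325/35583 = 299.00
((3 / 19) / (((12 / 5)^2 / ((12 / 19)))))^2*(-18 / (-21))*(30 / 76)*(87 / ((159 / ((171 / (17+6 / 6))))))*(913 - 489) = 815625/3648988 = 0.22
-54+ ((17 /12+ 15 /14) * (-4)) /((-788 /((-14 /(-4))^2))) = -509161/9456 = -53.85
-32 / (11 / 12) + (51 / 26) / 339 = -1128005/32318 = -34.90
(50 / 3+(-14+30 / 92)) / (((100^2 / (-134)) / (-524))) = 3624901/172500 = 21.01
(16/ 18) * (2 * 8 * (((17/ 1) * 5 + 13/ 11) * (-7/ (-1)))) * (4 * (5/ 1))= 171597.58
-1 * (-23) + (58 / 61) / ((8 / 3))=5699/244 = 23.36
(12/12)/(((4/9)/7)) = 15.75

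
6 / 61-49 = -2983/61 = -48.90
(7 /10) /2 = 7/20 = 0.35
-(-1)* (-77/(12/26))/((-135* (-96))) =-1001/77760 = -0.01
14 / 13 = 1.08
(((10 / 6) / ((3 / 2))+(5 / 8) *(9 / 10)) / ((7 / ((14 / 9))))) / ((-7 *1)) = -241/4536 = -0.05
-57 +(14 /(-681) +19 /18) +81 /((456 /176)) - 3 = -2150605/77634 = -27.70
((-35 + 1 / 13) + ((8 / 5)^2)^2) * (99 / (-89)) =22819698/723125 = 31.56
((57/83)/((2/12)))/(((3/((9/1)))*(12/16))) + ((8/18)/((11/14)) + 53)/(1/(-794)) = -349342874/8217 = -42514.65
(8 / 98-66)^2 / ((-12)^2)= 2608225/86436 = 30.18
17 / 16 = 1.06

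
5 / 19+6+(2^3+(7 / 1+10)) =594/19 = 31.26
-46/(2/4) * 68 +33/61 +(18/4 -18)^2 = -1481863/244 = -6073.21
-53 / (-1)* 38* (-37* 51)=-3800418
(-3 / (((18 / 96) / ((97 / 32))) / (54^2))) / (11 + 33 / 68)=-9616968/781 = -12313.66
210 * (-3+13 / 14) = -435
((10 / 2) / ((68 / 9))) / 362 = 45/24616 = 0.00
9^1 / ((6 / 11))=33/2 = 16.50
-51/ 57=-17/19 = -0.89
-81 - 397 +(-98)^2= 9126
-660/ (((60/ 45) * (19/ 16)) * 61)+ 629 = 721091/1159 = 622.17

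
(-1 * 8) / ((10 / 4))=-16/5 = -3.20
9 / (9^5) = 1/6561 = 0.00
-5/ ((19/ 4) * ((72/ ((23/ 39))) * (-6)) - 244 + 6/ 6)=115/85617 = 0.00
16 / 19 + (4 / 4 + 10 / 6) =200/57 = 3.51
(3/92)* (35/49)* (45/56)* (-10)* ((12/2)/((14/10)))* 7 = -50625/9016 = -5.62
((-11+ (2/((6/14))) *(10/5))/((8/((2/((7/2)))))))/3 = -5/126 = -0.04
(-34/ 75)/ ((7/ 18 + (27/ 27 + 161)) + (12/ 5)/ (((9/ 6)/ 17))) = -204/85315 = 0.00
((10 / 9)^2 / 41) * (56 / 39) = 5600/129519 = 0.04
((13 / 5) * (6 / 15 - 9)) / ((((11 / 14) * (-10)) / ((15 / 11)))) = 3.88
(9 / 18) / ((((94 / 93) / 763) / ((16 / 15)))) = 94612/235 = 402.60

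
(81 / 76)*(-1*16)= -324/19 = -17.05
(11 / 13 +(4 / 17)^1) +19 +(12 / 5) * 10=44.08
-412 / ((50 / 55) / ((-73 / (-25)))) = -165418/125 = -1323.34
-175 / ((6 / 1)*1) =-175/6 = -29.17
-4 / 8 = -1/2 = -0.50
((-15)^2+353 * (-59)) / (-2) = 10301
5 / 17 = 0.29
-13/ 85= -0.15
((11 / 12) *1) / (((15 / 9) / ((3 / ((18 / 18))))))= 33/20 = 1.65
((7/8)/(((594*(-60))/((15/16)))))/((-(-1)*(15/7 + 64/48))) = -49/7400448 = 0.00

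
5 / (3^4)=5/81 = 0.06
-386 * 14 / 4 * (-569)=768719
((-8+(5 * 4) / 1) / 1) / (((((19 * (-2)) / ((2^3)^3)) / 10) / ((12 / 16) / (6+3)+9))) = -279040/19 = -14686.32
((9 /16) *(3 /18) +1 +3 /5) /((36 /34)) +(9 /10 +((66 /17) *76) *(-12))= -173230577/48960 = -3538.21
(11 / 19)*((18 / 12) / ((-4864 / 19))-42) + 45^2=19462623/9728 = 2000.68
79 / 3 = 26.33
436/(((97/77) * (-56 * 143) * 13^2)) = -109/426218 = 0.00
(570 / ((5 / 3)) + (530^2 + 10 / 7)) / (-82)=-984352/287 = -3429.80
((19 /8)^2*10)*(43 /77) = 77615/2464 = 31.50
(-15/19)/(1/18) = -270/19 = -14.21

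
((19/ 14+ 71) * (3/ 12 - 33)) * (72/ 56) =-1194327/392 = -3046.75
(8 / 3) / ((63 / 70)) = 80/27 = 2.96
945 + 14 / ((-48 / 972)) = 1323/2 = 661.50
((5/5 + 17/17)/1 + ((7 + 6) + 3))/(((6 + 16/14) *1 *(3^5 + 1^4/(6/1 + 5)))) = 99/9550 = 0.01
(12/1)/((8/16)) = 24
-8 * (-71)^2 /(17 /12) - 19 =-484259/17 = -28485.82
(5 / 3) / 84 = 5/252 = 0.02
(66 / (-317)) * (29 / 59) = -1914/18703 = -0.10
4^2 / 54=8/27 = 0.30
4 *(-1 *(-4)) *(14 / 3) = 224/3 = 74.67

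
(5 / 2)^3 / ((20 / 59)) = 1475/32 = 46.09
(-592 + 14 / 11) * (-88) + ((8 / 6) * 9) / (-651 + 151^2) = 51984.00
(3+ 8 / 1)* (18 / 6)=33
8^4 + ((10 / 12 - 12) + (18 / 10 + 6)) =122779/30 = 4092.63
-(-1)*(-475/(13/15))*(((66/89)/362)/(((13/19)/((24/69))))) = -35739000/62615683 = -0.57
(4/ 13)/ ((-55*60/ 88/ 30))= -16/65 = -0.25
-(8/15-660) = 9892/15 = 659.47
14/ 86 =7/43 = 0.16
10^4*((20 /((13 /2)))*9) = 276923.08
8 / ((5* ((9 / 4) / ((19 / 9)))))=608/405 = 1.50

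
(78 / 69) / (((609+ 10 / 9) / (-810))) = -189540/126293 = -1.50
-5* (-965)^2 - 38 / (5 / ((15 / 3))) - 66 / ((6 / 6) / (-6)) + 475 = -4655292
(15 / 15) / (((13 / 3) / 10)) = 30/13 = 2.31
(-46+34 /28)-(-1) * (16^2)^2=916877/14 = 65491.21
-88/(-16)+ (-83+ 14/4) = -74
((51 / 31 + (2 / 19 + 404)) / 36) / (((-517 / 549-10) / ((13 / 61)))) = -3106831/14152492 = -0.22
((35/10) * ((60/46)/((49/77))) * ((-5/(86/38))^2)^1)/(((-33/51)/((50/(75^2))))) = -61370/127581 = -0.48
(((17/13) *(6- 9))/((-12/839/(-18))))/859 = -128367/22334 = -5.75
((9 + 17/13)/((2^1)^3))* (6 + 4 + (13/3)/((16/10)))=20435/1248 = 16.37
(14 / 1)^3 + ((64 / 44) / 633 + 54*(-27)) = 8954434/6963 = 1286.00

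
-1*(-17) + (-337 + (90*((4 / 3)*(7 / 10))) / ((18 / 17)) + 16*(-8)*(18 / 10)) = -7066/15 = -471.07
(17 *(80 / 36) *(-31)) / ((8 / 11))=-28985/18 = -1610.28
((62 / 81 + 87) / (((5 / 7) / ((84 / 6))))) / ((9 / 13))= 9056866/3645 = 2484.74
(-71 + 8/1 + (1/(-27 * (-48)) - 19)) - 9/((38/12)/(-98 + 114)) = -127.47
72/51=24/17 = 1.41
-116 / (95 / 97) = -11252/95 = -118.44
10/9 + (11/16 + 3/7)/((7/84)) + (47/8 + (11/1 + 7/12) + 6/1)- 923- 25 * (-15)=-257059/504 = -510.04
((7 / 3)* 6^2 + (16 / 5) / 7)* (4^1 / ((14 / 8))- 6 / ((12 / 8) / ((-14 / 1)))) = 1206048/245 = 4922.64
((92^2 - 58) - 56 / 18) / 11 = 75626/99 = 763.90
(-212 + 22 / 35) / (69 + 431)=-3699/8750 = -0.42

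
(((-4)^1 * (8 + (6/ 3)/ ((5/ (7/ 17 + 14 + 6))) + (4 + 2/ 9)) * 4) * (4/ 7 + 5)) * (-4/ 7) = 1853696/1785 = 1038.49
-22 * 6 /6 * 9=-198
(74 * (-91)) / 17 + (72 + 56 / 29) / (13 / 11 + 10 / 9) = -40721570/111911 = -363.87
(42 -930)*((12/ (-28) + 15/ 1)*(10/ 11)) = -905760/77 = -11763.12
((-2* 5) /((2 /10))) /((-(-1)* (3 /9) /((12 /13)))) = -1800/13 = -138.46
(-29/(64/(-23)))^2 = 444889/4096 = 108.62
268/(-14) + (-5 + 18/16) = -1289/56 = -23.02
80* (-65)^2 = 338000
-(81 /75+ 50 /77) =-1.73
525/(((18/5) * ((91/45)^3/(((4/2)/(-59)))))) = -3796875/6351527 = -0.60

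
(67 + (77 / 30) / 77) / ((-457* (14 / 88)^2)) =-1946648/335895 = -5.80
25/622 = 0.04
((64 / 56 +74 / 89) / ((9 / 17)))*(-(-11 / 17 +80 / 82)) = -2290/1869 = -1.23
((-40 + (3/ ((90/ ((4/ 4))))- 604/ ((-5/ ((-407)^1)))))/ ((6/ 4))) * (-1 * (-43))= -1410559.58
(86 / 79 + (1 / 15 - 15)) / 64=-8203/37920 = -0.22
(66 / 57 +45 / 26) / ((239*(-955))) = -1427/112753030 = 0.00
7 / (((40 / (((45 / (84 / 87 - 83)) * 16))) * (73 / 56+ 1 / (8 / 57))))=-8526/46787 = -0.18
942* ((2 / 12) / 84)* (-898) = -70493/42 = -1678.40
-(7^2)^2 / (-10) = 240.10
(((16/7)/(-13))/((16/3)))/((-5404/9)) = 27/491764 = 0.00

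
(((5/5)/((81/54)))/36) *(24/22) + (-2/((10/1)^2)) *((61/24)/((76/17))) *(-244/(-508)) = 5634119/382219200 = 0.01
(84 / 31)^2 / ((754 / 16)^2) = 451584/136585969 = 0.00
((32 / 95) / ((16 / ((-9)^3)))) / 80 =-729/3800 = -0.19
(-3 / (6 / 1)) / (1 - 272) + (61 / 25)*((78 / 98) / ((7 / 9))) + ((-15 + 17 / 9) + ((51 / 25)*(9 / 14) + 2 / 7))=-188548009/20914425 = -9.02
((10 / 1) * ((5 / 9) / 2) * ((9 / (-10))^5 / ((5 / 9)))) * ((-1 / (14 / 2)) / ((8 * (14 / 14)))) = 59049/1120000 = 0.05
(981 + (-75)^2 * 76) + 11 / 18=7712669/18 = 428481.61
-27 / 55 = -0.49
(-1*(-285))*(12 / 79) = 43.29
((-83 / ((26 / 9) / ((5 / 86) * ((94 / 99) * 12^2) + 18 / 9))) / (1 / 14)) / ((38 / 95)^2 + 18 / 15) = -23661225/8041 = -2942.57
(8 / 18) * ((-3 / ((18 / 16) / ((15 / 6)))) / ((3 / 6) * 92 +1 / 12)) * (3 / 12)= -80/4977 = -0.02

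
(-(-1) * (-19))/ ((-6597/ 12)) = 76/2199 = 0.03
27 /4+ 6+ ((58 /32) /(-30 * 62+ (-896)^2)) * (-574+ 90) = 40845247/3203824 = 12.75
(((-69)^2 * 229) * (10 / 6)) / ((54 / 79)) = 47850695/18 = 2658371.94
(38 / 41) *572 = 21736/41 = 530.15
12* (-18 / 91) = -216/91 = -2.37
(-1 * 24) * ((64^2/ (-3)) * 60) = 1966080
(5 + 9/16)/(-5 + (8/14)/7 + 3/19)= -82859/70912 = -1.17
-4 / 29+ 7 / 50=3/1450 = 0.00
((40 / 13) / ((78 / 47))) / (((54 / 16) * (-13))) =-7520/177957 = -0.04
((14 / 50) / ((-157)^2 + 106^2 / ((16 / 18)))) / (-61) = -14/113732975 = 0.00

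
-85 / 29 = -2.93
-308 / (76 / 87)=-6699/19 = -352.58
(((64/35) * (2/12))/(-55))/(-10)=16/28875 = 0.00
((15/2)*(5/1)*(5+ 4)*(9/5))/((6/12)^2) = 2430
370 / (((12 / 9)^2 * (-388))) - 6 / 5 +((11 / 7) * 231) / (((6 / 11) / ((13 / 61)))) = 132627391/946720 = 140.09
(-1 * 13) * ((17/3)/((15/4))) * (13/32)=-2873/360 = -7.98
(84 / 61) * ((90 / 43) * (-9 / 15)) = -4536/2623 = -1.73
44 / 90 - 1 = -23/45 = -0.51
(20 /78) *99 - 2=304/13 = 23.38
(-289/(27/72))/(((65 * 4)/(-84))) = 16184/65 = 248.98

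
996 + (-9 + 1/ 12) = 11845/12 = 987.08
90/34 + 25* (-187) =-4672.35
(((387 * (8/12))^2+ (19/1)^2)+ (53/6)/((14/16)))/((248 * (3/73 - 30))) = -102611501/11389896 = -9.01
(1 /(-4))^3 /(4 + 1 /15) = -15/3904 = 0.00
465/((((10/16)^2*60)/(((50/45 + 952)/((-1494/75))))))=-2127344/2241 = -949.28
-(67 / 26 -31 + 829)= -20815/26 = -800.58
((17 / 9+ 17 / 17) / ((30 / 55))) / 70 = 143/1890 = 0.08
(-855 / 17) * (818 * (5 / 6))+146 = -580343/17 = -34137.82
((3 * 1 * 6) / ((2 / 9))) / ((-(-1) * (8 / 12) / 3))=729/2 = 364.50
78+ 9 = 87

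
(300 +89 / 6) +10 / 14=13253/42 = 315.55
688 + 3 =691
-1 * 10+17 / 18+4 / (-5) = -887/90 = -9.86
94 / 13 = 7.23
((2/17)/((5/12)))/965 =24/82025 = 0.00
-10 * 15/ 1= -150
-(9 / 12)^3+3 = 165/64 = 2.58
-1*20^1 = -20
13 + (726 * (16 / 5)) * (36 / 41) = 420841/205 = 2052.88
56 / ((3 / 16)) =896/3 = 298.67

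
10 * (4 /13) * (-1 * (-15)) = 600/13 = 46.15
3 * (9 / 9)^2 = 3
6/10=3/5 = 0.60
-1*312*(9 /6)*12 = -5616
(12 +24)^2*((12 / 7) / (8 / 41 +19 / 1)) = 637632/5509 = 115.74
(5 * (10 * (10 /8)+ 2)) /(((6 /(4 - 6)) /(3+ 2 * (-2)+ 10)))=-435/2 = -217.50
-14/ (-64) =7/32 = 0.22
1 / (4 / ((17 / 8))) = 17/32 = 0.53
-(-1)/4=0.25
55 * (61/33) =305/3 = 101.67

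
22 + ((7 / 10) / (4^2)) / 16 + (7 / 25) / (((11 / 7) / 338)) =11577729/140800 = 82.23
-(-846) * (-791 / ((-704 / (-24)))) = -1003779/44 = -22813.16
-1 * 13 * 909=-11817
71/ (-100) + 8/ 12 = -13/300 = -0.04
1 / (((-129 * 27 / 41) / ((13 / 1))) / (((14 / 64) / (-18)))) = 3731/2006208 = 0.00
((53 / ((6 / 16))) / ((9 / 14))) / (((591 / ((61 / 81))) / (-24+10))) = -5069344/1292517 = -3.92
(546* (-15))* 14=-114660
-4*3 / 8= -3/2 = -1.50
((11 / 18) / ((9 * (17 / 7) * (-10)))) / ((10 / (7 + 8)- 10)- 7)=11/64260 = 0.00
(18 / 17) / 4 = 9/34 = 0.26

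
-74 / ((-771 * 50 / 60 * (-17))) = -148/21845 = -0.01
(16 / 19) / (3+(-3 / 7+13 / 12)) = 1344/5833 = 0.23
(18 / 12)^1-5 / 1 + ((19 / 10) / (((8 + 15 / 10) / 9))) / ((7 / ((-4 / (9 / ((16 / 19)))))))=-4783/1330 = -3.60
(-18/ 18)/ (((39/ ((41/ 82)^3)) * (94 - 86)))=-1/2496 = 0.00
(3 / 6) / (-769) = -1/1538 = 0.00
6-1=5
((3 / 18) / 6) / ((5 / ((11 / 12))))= 11/2160 = 0.01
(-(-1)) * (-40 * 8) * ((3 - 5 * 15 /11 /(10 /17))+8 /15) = 85088/33 = 2578.42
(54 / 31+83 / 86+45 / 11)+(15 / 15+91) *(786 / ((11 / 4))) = 771334525/29326 = 26302.07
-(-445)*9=4005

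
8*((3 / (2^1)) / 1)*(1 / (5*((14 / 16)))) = 96/35 = 2.74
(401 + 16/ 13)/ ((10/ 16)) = 41832/65 = 643.57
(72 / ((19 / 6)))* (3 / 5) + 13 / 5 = 1543/95 = 16.24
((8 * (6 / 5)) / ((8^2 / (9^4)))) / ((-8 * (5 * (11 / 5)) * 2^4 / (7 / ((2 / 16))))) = -137781/3520 = -39.14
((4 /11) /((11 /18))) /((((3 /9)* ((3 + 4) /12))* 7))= 2592/5929 = 0.44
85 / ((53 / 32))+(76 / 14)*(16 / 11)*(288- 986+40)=-2999136/583 = -5144.32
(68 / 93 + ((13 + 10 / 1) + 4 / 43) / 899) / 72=87775/8349912 = 0.01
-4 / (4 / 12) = -12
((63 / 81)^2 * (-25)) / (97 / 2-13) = -2450/5751 = -0.43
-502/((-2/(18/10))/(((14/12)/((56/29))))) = 21837/80 = 272.96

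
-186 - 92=-278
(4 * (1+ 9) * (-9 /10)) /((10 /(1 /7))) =-18/35 = -0.51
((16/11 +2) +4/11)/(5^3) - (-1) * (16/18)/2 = 5878/12375 = 0.47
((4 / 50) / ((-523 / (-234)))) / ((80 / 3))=351/261500 = 0.00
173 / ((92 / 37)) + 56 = 11553/92 = 125.58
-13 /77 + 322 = 24781/77 = 321.83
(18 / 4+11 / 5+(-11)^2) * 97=123869/10 = 12386.90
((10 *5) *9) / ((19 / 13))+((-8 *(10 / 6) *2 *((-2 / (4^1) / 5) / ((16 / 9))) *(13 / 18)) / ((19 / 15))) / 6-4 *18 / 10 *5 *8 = 9137/456 = 20.04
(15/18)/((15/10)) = 5/9 = 0.56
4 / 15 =0.27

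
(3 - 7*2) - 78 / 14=-16.57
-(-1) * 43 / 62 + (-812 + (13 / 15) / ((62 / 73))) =-810.29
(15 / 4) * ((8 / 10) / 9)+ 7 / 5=26/15 = 1.73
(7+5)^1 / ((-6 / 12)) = -24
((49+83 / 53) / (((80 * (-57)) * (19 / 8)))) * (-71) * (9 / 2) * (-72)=-2055024/19133 = -107.41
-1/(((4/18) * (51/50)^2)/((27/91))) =-1.28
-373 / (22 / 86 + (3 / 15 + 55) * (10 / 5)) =-80195/23791 = -3.37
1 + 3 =4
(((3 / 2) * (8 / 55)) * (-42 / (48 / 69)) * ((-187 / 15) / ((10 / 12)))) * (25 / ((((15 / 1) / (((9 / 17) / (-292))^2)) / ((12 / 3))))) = 39123/9059300 = 0.00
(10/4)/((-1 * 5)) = -1/2 = -0.50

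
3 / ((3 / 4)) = 4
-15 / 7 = -2.14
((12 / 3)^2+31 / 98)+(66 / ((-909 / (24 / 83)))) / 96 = 20106356/1232301 = 16.32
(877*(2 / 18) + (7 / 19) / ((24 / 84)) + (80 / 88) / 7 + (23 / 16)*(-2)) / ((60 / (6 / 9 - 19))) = -10111075/344736 = -29.33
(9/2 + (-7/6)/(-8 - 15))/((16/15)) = 785/184 = 4.27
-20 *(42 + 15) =-1140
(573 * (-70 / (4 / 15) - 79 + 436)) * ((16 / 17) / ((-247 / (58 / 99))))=-5583312/46189 = -120.88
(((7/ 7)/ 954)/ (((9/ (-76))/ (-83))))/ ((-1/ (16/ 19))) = -2656/4293 = -0.62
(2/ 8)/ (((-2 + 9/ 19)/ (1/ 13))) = -19/1508 = -0.01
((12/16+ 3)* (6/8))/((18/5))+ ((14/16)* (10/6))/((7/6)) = 65/32 = 2.03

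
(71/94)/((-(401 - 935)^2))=-71/26804664 = 0.00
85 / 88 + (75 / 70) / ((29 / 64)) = 59495/17864 = 3.33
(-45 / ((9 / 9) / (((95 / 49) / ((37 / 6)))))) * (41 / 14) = -41.43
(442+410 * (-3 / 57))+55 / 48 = 384469/912 = 421.57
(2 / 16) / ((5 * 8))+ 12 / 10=77/64 = 1.20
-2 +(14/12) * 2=1/3 = 0.33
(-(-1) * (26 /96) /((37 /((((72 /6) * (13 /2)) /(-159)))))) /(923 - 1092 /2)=-13/1364856 = 0.00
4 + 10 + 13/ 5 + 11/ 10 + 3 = 207/10 = 20.70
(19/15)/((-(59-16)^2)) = -19/27735 = 0.00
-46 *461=-21206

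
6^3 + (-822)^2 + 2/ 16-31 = 5406953/8 = 675869.12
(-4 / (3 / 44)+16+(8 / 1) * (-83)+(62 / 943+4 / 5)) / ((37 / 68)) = -1297.15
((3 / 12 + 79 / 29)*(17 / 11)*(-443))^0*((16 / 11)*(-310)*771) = -3824160/11 = -347650.91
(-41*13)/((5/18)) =-9594/5 = -1918.80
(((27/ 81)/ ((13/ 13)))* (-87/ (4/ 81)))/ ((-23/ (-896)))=-526176/23 = -22877.22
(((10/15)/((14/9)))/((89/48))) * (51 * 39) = 286416/623 = 459.74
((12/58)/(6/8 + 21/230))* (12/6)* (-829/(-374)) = 762680/699567 = 1.09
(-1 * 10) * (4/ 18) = -20/9 = -2.22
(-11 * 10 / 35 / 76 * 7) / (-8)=11/304 = 0.04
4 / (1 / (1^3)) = 4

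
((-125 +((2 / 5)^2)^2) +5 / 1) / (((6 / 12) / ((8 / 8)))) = -149968/625 = -239.95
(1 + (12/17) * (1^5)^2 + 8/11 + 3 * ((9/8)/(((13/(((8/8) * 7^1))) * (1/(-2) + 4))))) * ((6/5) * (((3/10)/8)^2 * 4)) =775143/38896000 = 0.02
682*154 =105028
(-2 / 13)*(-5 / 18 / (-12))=-5/1404 = 0.00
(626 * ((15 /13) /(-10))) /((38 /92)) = -43194/247 = -174.87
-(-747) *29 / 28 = 21663/28 = 773.68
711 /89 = 7.99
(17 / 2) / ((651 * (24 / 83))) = 1411/31248 = 0.05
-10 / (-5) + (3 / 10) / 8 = 163/80 = 2.04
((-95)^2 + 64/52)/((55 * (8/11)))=117341/520 = 225.66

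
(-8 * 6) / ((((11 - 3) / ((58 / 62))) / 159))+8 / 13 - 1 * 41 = -375933/403 = -932.84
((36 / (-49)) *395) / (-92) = 3555/1127 = 3.15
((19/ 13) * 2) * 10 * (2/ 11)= 760/143 = 5.31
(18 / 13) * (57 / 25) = 1026/325 = 3.16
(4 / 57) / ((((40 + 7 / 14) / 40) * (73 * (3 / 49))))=15680/1011123 = 0.02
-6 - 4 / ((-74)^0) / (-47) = -278/47 = -5.91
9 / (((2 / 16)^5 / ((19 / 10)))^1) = 560332.80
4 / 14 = 2/7 = 0.29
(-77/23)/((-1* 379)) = 0.01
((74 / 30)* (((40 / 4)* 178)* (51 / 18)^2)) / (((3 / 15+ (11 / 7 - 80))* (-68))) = 52955/7992 = 6.63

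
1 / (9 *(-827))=-1/7443 = 0.00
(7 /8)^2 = 49/64 = 0.77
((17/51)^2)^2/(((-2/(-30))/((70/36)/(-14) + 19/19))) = 155/972 = 0.16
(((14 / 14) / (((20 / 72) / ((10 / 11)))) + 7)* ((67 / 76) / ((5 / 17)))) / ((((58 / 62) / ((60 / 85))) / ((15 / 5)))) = 2112309/30305 = 69.70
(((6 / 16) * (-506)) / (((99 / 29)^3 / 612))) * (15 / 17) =-2804735/1089 = -2575.51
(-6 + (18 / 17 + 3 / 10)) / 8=-789/1360 = -0.58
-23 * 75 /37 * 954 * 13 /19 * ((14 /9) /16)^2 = -19412575/67488 = -287.64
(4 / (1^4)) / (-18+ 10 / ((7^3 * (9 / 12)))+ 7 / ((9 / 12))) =-2058/4439 = -0.46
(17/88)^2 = 289/7744 = 0.04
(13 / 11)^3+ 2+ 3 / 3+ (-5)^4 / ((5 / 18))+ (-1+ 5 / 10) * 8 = 2995616/1331 = 2250.65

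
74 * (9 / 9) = 74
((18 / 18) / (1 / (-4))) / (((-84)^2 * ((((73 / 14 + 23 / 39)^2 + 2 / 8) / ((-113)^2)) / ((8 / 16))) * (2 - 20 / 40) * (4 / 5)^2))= -10789805/97124064 = -0.11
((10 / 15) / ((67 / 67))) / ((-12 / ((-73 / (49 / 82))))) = 2993/441 = 6.79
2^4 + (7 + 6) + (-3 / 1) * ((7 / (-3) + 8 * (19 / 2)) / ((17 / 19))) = -218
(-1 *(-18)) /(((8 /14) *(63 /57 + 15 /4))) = 266/41 = 6.49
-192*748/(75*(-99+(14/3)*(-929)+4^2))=0.43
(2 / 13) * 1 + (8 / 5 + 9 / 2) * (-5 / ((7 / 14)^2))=-1584/13 = -121.85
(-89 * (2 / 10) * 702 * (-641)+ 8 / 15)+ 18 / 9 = 120145232/15 = 8009682.13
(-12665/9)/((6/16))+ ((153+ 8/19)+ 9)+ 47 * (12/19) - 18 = -1835764/513 = -3578.49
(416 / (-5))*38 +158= -15018/5 = -3003.60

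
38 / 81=0.47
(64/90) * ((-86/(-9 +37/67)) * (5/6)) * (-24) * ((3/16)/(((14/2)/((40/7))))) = -921920/41601 = -22.16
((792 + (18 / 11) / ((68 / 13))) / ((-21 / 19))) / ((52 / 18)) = -16890525/68068 = -248.14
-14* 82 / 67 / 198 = -574/6633 = -0.09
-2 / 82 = -1/41 = -0.02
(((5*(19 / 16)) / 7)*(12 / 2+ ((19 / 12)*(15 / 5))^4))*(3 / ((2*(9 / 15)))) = 62632075/57344 = 1092.22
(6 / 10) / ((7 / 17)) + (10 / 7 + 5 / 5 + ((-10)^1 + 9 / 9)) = -179/35 = -5.11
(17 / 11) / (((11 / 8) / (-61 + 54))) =-952/121 = -7.87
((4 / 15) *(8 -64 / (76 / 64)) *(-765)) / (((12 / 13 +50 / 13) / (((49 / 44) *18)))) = 254957976/6479 = 39351.44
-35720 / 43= -830.70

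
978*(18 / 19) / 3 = 308.84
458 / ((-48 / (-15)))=1145/8 = 143.12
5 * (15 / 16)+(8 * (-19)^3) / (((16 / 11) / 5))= -3017885/16 = -188617.81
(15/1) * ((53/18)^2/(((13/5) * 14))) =3.57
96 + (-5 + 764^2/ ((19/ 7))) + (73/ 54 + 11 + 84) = 220829311/1026 = 215233.25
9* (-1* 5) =-45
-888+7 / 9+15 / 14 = -111655/126 = -886.15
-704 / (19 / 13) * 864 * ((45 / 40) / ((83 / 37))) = -329142528/1577 = -208714.35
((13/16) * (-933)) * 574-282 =-3483279/8 = -435409.88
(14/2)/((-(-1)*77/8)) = 0.73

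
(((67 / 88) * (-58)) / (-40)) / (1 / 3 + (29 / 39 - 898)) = -25259/20521600 = 0.00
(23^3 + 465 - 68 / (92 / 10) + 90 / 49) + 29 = 14262687/1127 = 12655.45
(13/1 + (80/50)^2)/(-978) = -0.02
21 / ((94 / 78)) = 819/47 = 17.43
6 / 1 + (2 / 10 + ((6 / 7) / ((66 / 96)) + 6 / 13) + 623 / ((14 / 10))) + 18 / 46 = 52181583/115115 = 453.30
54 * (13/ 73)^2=9126/5329 = 1.71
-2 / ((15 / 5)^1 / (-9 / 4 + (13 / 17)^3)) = 35429/29478 = 1.20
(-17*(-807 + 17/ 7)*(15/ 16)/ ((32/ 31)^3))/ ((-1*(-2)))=83563755/14336 = 5828.94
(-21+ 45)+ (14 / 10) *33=351/5 = 70.20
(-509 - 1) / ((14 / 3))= -765/7 = -109.29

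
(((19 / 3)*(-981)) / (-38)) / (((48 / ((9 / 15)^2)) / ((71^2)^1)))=4945221/800 = 6181.53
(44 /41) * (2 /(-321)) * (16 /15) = -1408/197415 = -0.01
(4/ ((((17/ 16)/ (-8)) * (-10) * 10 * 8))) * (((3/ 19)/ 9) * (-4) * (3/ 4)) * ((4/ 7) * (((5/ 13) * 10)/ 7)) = -128/205751 = 0.00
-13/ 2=-6.50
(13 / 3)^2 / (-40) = -169/360 = -0.47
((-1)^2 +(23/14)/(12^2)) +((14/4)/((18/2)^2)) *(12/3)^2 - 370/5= -1311761/18144 = -72.30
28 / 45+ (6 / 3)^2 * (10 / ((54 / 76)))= 7684/135 = 56.92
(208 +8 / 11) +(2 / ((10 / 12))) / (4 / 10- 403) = 12732/61 = 208.72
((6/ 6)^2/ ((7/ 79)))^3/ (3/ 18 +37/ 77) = 32540574/14651 = 2221.05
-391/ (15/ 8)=-3128/15 = -208.53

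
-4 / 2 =-2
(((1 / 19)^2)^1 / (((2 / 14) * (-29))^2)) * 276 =13524/303601 = 0.04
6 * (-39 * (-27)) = 6318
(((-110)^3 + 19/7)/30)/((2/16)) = -37267924/105 = -354932.61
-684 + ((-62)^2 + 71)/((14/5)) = 9999/14 = 714.21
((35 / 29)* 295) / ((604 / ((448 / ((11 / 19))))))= 456.14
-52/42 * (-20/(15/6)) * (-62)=-12896/21 = -614.10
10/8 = 5/4 = 1.25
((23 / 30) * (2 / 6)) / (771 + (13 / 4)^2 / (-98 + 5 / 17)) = 305624/921925035 = 0.00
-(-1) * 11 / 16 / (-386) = -11/6176 = 0.00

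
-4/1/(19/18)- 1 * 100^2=-190072/19 = -10003.79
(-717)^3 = -368601813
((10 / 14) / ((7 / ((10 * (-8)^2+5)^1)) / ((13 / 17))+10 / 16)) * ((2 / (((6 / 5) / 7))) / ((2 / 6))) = 1677000/42877 = 39.11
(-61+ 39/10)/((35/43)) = -24553/350 = -70.15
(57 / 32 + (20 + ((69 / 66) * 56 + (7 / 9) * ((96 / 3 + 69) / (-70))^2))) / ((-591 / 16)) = -45430813/20478150 = -2.22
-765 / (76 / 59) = -45135/76 = -593.88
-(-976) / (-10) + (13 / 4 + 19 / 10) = -92.45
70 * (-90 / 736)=-1575/184 = -8.56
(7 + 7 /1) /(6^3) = 0.06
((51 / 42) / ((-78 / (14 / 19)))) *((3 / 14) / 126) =-17/871416 = 0.00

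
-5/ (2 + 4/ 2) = -5/4 = -1.25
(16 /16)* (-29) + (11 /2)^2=5/4 = 1.25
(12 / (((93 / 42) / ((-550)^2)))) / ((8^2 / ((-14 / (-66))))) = 336875/62 = 5433.47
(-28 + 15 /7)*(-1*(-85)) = -2197.86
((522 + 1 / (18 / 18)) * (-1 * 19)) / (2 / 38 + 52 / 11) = -2076833/999 = -2078.91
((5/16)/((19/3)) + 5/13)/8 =1715/31616 = 0.05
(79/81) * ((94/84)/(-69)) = -3713/234738 = -0.02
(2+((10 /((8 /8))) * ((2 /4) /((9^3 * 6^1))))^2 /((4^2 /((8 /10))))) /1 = 153055013/76527504 = 2.00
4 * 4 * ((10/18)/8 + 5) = 730/9 = 81.11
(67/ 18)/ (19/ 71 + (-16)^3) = -4757/5234346 = 0.00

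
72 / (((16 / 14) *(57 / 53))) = 1113/19 = 58.58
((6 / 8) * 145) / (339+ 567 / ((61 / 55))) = 8845/69152 = 0.13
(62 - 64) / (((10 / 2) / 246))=-492/5 = -98.40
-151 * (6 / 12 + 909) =-137334.50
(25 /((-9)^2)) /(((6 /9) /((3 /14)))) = 25/252 = 0.10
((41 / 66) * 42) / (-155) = -287/1705 = -0.17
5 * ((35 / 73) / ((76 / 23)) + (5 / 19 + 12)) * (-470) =-80888175/2774 = -29159.40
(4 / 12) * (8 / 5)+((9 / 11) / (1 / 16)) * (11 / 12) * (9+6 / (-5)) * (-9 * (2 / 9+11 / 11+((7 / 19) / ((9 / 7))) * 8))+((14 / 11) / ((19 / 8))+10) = -9247142/3135 = -2949.65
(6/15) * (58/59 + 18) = 7.59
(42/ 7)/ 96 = 1/16 = 0.06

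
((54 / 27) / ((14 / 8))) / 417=8/2919 = 0.00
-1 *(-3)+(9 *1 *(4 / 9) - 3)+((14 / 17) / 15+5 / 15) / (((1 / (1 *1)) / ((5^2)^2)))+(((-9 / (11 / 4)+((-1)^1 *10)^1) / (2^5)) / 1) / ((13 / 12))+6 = 2453017/9724 = 252.26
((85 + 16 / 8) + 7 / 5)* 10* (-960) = -848640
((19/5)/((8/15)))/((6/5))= 5.94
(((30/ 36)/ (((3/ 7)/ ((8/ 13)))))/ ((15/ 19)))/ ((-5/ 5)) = -532/351 = -1.52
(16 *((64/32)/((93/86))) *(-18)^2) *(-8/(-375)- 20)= -742247424/3875 = -191547.72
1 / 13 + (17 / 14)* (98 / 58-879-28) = -2900864/2639 = -1099.23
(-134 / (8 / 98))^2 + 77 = 10778397/4 = 2694599.25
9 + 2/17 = 9.12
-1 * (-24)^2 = -576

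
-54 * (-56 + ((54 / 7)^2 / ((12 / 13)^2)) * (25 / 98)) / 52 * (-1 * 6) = -59407263/249704 = -237.91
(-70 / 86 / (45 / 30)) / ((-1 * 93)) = 70/11997 = 0.01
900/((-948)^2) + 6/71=151559/1772444 = 0.09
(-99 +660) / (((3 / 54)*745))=10098/745 = 13.55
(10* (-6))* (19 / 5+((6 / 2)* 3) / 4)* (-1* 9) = 3267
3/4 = 0.75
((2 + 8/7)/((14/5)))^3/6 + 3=2284057/705894 = 3.24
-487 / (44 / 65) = -31655/44 = -719.43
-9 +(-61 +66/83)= -5744/83 = -69.20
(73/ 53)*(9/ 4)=657/212 = 3.10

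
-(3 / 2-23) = 21.50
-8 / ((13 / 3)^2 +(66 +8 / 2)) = -72/799 = -0.09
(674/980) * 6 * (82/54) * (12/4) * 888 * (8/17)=7855.62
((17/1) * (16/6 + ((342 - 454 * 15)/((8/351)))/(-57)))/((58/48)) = 38615228/551 = 70082.08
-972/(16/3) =-729/4 = -182.25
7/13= 0.54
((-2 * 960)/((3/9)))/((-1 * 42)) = 960/7 = 137.14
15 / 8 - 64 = -497/8 = -62.12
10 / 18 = 5/9 = 0.56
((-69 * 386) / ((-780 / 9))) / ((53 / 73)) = 2916423/6890 = 423.28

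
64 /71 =0.90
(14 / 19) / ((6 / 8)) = 56/57 = 0.98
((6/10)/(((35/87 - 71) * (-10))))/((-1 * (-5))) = 261/1535500 = 0.00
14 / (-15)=-14/15 = -0.93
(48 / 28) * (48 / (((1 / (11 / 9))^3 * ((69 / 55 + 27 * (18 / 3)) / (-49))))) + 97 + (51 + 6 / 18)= 75086845/727299 = 103.24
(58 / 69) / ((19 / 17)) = 986/1311 = 0.75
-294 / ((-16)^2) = -147/128 = -1.15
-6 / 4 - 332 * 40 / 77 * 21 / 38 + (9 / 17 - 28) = -883145/7106 = -124.28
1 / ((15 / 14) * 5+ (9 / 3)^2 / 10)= 35/219 = 0.16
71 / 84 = 0.85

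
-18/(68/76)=-342/17 = -20.12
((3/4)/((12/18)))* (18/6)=27/8 = 3.38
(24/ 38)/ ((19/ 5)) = 60/361 = 0.17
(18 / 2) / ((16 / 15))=135/16 = 8.44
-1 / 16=-0.06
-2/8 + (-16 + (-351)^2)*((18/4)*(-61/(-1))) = 135257129/4 = 33814282.25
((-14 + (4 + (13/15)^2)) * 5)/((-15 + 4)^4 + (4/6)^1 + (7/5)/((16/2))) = -16648/5271063 = 0.00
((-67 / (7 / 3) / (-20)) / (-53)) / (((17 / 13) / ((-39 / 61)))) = 0.01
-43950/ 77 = -570.78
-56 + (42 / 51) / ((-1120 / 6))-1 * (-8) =-48.00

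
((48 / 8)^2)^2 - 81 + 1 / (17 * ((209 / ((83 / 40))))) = 172675883/142120 = 1215.00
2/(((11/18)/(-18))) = -648/11 = -58.91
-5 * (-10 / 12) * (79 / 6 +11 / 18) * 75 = 38750/9 = 4305.56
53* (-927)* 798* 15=-588098070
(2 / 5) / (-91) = -2/455 = 0.00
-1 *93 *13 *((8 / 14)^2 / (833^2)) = -19344/34000561 = 0.00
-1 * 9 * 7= -63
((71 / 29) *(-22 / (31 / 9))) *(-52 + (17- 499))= 8350.36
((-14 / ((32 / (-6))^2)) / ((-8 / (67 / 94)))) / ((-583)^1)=-4221/56117248 = 0.00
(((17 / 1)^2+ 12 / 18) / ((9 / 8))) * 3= 6952/9 = 772.44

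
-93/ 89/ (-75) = 31/2225 = 0.01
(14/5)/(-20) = -7/50 = -0.14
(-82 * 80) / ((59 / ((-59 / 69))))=6560/69 = 95.07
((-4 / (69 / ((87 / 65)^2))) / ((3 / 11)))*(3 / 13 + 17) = -6.56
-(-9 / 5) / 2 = 9/10 = 0.90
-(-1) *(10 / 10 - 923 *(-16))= 14769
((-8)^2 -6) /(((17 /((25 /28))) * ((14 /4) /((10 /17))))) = 0.51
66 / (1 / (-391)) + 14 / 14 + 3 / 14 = -25804.79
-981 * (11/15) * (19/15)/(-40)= 22781/1000 = 22.78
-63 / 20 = -3.15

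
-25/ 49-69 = -3406/49 = -69.51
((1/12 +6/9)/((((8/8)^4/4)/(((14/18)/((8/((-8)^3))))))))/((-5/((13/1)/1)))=388.27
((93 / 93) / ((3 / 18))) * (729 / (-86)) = -2187/43 = -50.86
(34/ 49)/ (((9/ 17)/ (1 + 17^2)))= 167620/441 = 380.09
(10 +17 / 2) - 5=27/2 = 13.50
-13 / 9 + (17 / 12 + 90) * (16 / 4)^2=13151/9 = 1461.22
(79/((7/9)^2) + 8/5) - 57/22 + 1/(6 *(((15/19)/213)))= 1411379/8085 = 174.57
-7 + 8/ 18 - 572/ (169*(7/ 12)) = -12.36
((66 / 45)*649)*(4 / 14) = 28556/105 = 271.96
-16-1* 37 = -53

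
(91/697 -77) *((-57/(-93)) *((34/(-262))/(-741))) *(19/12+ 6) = -187523/2997018 = -0.06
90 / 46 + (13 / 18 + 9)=4835/414 = 11.68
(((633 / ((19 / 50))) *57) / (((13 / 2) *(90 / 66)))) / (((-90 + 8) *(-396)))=0.33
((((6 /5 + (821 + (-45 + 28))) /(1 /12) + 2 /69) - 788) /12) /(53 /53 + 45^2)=1530839/4193820 = 0.37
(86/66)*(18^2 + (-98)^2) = 426904/33 = 12936.48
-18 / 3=-6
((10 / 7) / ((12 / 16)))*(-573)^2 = 4377720/7 = 625388.57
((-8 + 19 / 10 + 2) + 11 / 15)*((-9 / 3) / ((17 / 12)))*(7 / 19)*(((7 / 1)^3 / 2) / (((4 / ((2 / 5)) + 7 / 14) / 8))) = 343.21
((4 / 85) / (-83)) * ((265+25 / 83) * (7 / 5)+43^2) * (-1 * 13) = 1916668/117113 = 16.37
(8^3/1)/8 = 64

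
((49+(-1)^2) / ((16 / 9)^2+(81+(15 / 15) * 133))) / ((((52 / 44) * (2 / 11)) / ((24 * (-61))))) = -35871660/22867 = -1568.71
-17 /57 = -0.30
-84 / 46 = -1.83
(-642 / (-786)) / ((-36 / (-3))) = 107/1572 = 0.07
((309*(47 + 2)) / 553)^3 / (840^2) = 22947267/788862400 = 0.03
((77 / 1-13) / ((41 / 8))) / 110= 0.11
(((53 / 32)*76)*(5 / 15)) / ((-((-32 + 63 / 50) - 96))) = 25175/76044 = 0.33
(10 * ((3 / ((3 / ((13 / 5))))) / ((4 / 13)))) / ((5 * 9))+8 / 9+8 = 10.77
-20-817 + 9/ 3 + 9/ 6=-1665/2 = -832.50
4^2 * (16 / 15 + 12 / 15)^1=448/15 = 29.87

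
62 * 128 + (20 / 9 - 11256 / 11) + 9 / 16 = 10954171/1584 = 6915.51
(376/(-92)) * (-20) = 1880/23 = 81.74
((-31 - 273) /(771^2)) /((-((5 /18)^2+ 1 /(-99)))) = 120384/15785711 = 0.01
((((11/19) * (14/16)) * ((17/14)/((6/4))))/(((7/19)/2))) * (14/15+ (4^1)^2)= 23749/630 = 37.70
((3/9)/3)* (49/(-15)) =-49/135 = -0.36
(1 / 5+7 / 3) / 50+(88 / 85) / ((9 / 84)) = 20641/2125 = 9.71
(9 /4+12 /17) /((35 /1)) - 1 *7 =-16459/2380 = -6.92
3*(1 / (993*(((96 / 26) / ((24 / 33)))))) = 13/21846 = 0.00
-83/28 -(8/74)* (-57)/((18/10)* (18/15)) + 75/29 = 669169/270396 = 2.47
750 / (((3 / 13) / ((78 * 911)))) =230938500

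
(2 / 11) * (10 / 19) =0.10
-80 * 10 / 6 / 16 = -25/3 = -8.33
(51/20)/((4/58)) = 1479/40 = 36.98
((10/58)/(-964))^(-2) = 781537936/25 = 31261517.44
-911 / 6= -151.83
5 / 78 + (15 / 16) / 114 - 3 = -69421/23712 = -2.93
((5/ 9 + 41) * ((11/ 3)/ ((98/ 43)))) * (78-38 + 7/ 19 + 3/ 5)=49178756/17955 = 2739.00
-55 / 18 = -3.06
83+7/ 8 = 83.88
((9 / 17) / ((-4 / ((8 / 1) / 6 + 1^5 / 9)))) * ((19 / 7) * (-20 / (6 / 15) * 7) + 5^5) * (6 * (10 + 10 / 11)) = -27216.58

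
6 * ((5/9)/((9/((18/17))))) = 20/51 = 0.39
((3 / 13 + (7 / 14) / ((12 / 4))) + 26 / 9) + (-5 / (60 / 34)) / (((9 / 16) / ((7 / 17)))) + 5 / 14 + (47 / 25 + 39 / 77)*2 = 4285388/675675 = 6.34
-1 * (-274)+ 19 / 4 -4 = 1099/4 = 274.75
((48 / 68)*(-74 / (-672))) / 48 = 37/22848 = 0.00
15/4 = 3.75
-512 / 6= -256/3 = -85.33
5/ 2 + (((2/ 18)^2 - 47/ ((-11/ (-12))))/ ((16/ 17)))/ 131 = 3892399/1867536 = 2.08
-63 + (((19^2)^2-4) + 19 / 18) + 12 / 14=16412245/126 = 130255.91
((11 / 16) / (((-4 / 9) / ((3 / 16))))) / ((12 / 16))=-99/256 = -0.39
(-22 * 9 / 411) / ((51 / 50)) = -1100/2329 = -0.47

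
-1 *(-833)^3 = 578009537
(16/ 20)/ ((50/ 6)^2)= 36/3125 = 0.01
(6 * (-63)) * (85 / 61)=-32130/61 = -526.72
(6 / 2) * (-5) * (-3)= 45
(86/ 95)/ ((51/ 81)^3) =3.63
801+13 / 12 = 9625/12 = 802.08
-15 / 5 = -3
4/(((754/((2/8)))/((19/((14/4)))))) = 19/2639 = 0.01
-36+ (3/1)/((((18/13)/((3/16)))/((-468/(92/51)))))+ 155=10013/736 = 13.60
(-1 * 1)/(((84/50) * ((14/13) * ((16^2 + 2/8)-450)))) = 13/4557 = 0.00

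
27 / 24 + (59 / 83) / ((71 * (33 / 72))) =1.15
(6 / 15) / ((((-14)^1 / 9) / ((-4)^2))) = -144/35 = -4.11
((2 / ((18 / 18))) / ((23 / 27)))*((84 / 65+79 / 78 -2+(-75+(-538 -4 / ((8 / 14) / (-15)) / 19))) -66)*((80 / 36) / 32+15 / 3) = -364137067/45448 = -8012.17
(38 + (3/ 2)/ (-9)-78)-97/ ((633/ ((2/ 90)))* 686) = -392442641/9770355 = -40.17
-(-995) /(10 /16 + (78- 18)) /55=1592/5335 = 0.30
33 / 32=1.03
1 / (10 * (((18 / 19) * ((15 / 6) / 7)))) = 133/450 = 0.30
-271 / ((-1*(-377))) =-271/377 = -0.72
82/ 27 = 3.04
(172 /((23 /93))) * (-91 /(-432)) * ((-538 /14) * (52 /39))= -4661501/621 = -7506.44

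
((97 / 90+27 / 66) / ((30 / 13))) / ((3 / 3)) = 4784/7425 = 0.64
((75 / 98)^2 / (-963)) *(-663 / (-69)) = -138125/23635444 = -0.01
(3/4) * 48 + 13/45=1633/45 = 36.29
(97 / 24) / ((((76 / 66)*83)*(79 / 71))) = 0.04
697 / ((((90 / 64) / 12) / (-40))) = -713728/3 = -237909.33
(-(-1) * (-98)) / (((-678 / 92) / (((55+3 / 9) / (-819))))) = -106904/118989 = -0.90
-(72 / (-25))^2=-5184/625 = -8.29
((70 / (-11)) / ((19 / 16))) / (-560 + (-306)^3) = 140/748564223 = 0.00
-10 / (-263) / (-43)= -10/11309 = 0.00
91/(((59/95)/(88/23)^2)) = 66946880/31211 = 2144.98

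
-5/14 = -0.36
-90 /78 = -15/13 = -1.15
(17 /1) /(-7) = -17/7 = -2.43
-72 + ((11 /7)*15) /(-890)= -89745/1246 = -72.03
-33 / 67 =-0.49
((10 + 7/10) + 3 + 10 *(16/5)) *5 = 457/2 = 228.50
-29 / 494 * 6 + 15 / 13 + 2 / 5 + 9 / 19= 2069/1235 = 1.68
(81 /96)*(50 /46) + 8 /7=10613/5152 = 2.06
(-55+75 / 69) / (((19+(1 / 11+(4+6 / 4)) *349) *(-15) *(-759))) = -496/206365545 = 0.00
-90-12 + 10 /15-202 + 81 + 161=-184/3 = -61.33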